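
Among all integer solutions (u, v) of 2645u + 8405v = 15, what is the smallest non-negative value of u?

Reduce mod 8405: 2645u ≡ 15 (mod 8405). With g = gcd(2645, 8405) = 5 dividing 15, divide through: 529u ≡ 3 (mod 1681).
Since gcd(529, 1681) = 1, u ≡ 3·(529)⁻¹ ≡ 1055 (mod 1681). Smallest non-negative: 1055.

1055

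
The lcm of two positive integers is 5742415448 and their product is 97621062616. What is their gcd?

gcd·lcm = product, so gcd = 97621062616/5742415448 = 17.

17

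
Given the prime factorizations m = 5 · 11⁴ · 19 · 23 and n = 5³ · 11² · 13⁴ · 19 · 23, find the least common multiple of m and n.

22842077454625

max exponent per prime: 5³ · 11⁴ · 13⁴ · 19 · 23 = 22842077454625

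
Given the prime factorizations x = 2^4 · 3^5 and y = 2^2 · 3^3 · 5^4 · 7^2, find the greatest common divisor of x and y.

108

min exponent per shared prime: 2^2 · 3^3 = 108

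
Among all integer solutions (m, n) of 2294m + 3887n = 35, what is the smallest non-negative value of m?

Reduce mod 3887: 2294m ≡ 35 (mod 3887). With g = gcd(2294, 3887) = 1 dividing 35, divide through: 2294m ≡ 35 (mod 3887).
Since gcd(2294, 3887) = 1, m ≡ 35·(2294)⁻¹ ≡ 3011 (mod 3887). Smallest non-negative: 3011.

3011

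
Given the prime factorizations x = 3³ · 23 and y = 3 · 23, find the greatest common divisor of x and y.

69

min exponent per shared prime: 3 · 23 = 69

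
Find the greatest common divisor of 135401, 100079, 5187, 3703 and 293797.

gcd(135401, 100079): 135401 = 1·100079 + 35322; 100079 = 2·35322 + 29435; 35322 = 1·29435 + 5887; 29435 = 5·5887 + 0 → 5887
gcd(5887, 5187): 5887 = 1·5187 + 700; 5187 = 7·700 + 287; 700 = 2·287 + 126; 287 = 2·126 + 35; 126 = 3·35 + 21; 35 = 1·21 + 14; 21 = 1·14 + 7; 14 = 2·7 + 0 → 7
gcd(7, 3703): 3703 = 529·7 + 0 → 7
gcd(7, 293797): 293797 = 41971·7 + 0 → 7

7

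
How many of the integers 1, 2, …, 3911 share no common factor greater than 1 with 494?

1711

494 = 2·13·19. Inclusion–exclusion on these primes:
3911 − ⌊3911/2⌋ − ⌊3911/13⌋ − ⌊3911/19⌋ + ⌊3911/26⌋ + ⌊3911/38⌋ + ⌊3911/247⌋ − ⌊3911/494⌋ = 1711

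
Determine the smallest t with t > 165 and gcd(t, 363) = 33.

Multiples of 33 above 165: 33·6, 33·7, … . Need the cofactor coprime to 363/33 = 11.
Checking s = 6, 7, … the first with gcd(s, 11) = 1 is s = 6, giving 198.

198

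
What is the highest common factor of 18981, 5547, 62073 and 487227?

18981 = 3³ · 19 · 37; 5547 = 3 · 43²; 62073 = 3³ · 11² · 19; 487227 = 3 · 13² · 31²
gcd takes min exponent of each prime: 3 = 3

3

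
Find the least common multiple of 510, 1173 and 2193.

510 = 2 · 3 · 5 · 17; 1173 = 3 · 17 · 23; 2193 = 3 · 17 · 43
lcm takes max exponent of each prime: 2 · 3 · 5 · 17 · 23 · 43 = 504390

504390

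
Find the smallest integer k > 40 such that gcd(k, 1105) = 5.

1105 = 5·221. Any k with gcd(k, 1105) = 5 is a multiple of 5, say 5s, with s coprime to 221.
Need s > 40/5, so s ≥ 9. First s ≥ 9 with gcd(s, 221) = 1 is s = 9. Thus k = 5·9 = 45.

45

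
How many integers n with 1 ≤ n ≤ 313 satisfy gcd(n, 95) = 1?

238

95 = 5·19. Inclusion–exclusion on these primes:
313 − ⌊313/5⌋ − ⌊313/19⌋ + ⌊313/95⌋ = 238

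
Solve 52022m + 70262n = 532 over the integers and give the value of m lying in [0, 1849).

1718

gcd(52022, 70262) = 38 (Euclid: 70262 = 1·52022 + 18240; 52022 = 2·18240 + 15542; 18240 = 1·15542 + 2698; 15542 = 5·2698 + 2052; 2698 = 1·2052 + 646; 2052 = 3·646 + 114; 646 = 5·114 + 76; 114 = 1·76 + 38; 76 = 2·38 + 0), and 38 | 532.
Extended Euclid: 52022·(651) + 70262·(-482) = 38. Scale by 14: m₀ = 9114.
General solution m = m₀ + 1849t; reducing mod 1849 gives m = 1718 (and n = -1272).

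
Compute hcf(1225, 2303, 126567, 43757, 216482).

gcd(1225, 2303): 2303 = 1·1225 + 1078; 1225 = 1·1078 + 147; 1078 = 7·147 + 49; 147 = 3·49 + 0 → 49
gcd(49, 126567): 126567 = 2583·49 + 0 → 49
gcd(49, 43757): 43757 = 893·49 + 0 → 49
gcd(49, 216482): 216482 = 4418·49 + 0 → 49

49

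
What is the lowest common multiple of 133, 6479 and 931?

133 = 7 · 19; 6479 = 11 · 19 · 31; 931 = 7² · 19
lcm takes max exponent of each prime: 7² · 11 · 19 · 31 = 317471

317471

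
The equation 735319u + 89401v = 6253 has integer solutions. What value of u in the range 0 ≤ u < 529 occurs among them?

107

Euclid: 735319 = 8·89401 + 20111; 89401 = 4·20111 + 8957; 20111 = 2·8957 + 2197; 8957 = 4·2197 + 169; 2197 = 13·169 + 0 → gcd = 169; 6253 = 169·37.
Back-substitution yields 735319·(-40) + 89401·(329) = 169, so one solution is u = -40·37 = -1480, v = 329·37 = 12173.
Solutions in u differ by 89401/169 = 529; the one in [0, 529) is -1480 mod 529 = 107.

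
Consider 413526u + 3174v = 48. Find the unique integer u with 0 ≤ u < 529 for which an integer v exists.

473

Reduce mod 3174: 413526u ≡ 48 (mod 3174). With g = gcd(413526, 3174) = 6 dividing 48, divide through: 68921u ≡ 8 (mod 529).
Since gcd(68921, 529) = 1, u ≡ 8·(68921)⁻¹ ≡ 473 (mod 529). Smallest non-negative: 473.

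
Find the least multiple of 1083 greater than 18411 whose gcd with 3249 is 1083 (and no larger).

20577

Multiples of 1083 above 18411: 1083·18, 1083·19, … . Need the cofactor coprime to 3249/1083 = 3.
Checking s = 18, 19, … the first with gcd(s, 3) = 1 is s = 19, giving 20577.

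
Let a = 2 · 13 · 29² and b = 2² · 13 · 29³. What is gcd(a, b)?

min exponent per shared prime: 2 · 13 · 29² = 21866

21866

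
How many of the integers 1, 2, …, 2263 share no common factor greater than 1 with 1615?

1615 = 5·17·19. Inclusion–exclusion on these primes:
2263 − ⌊2263/5⌋ − ⌊2263/17⌋ − ⌊2263/19⌋ + ⌊2263/85⌋ + ⌊2263/95⌋ + ⌊2263/323⌋ − ⌊2263/1615⌋ = 1614

1614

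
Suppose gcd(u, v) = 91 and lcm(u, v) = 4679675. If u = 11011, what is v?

u·v = gcd·lcm = 91·4679675 = 425850425, so v = 425850425/11011 = 38675.

38675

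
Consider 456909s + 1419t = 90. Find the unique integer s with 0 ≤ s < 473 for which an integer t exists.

463

Euclid: 456909 = 321·1419 + 1410; 1419 = 1·1410 + 9; 1410 = 156·9 + 6; 9 = 1·6 + 3; 6 = 2·3 + 0 → gcd = 3; 90 = 3·30.
Back-substitution yields 456909·(-158) + 1419·(50875) = 3, so one solution is s = -158·30 = -4740, t = 50875·30 = 1526250.
Solutions in s differ by 1419/3 = 473; the one in [0, 473) is -4740 mod 473 = 463.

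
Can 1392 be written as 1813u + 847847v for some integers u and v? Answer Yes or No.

No

gcd(1813, 847847): 847847 = 467·1813 + 1176; 1813 = 1·1176 + 637; 1176 = 1·637 + 539; 637 = 1·539 + 98; 539 = 5·98 + 49; 98 = 2·49 + 0 → 49
49 does not divide 1392, so a solution does not exist.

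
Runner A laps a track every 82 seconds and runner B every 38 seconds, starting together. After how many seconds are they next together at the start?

1558

82 = 2 · 41; 38 = 2 · 19
max exponents: 2 · 19 · 41 = 1558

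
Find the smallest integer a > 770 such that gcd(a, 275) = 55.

275 = 55·5. Any a with gcd(a, 275) = 55 is a multiple of 55, say 55s, with s coprime to 5.
Need s > 770/55, so s ≥ 15. First s ≥ 15 with gcd(s, 5) = 1 is s = 16. Thus a = 55·16 = 880.

880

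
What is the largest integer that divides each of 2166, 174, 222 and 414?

6

gcd(2166, 174): 2166 = 12·174 + 78; 174 = 2·78 + 18; 78 = 4·18 + 6; 18 = 3·6 + 0 → 6
gcd(6, 222): 222 = 37·6 + 0 → 6
gcd(6, 414): 414 = 69·6 + 0 → 6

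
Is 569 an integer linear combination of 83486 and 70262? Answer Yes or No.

No

By Bézout, 83486x + 70262y = 569 has integer solutions iff gcd(83486, 70262) | 569.
Euclid: 83486 = 1·70262 + 13224; 70262 = 5·13224 + 4142; 13224 = 3·4142 + 798; 4142 = 5·798 + 152; 798 = 5·152 + 38; 152 = 4·38 + 0. gcd = 38; 569 mod 38 = 37. No.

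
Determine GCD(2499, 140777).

2499 = 3 · 7² · 17
140777 = 7² · 13² · 17
Common: 7² · 17 = 833

833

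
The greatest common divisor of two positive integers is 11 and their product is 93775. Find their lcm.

8525

gcd·lcm = product, so lcm = 93775/11 = 8525.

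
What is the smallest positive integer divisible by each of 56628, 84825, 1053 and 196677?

621125633700

56628 = 2² · 3² · 11² · 13; 84825 = 3² · 5² · 13 · 29; 1053 = 3⁴ · 13; 196677 = 3² · 13 · 41²
lcm takes max exponent of each prime: 2² · 3⁴ · 5² · 11² · 13 · 29 · 41² = 621125633700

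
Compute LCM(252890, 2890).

252890 = 2 · 5 · 11³ · 19; 2890 = 2 · 5 · 17²
max exponents: 2 · 5 · 11³ · 17² · 19 = 73085210

73085210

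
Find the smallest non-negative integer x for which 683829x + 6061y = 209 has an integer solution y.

Reduce mod 6061: 683829x ≡ 209 (mod 6061). With g = gcd(683829, 6061) = 19 dividing 209, divide through: 35991x ≡ 11 (mod 319).
Since gcd(35991, 319) = 1, x ≡ 11·(35991)⁻¹ ≡ 165 (mod 319). Smallest non-negative: 165.

165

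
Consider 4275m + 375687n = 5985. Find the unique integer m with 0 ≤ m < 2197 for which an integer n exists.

1759

Reduce mod 375687: 4275m ≡ 5985 (mod 375687). With g = gcd(4275, 375687) = 171 dividing 5985, divide through: 25m ≡ 35 (mod 2197).
Since gcd(25, 2197) = 1, m ≡ 35·(25)⁻¹ ≡ 1759 (mod 2197). Smallest non-negative: 1759.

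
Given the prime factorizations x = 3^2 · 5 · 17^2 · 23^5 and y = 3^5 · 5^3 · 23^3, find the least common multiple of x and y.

56500632482625

max exponent per prime: 3^5 · 5^3 · 17^2 · 23^5 = 56500632482625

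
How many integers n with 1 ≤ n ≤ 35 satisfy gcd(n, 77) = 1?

27

Prime factors of 77: 7, 11. Count integers ≤ 35 divisible by none of them.
By inclusion–exclusion: 35 − ⌊35/7⌋ − ⌊35/11⌋ + ⌊35/77⌋ = 27.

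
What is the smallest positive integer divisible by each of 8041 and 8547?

6247857

8041 = 11 · 17 · 43; 8547 = 3 · 7 · 11 · 37
max exponents: 3 · 7 · 11 · 17 · 37 · 43 = 6247857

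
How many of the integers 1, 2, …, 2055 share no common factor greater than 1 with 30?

548

Prime factors of 30: 2, 3, 5. Count integers ≤ 2055 divisible by none of them.
By inclusion–exclusion: 2055 − ⌊2055/2⌋ − ⌊2055/3⌋ − ⌊2055/5⌋ + ⌊2055/6⌋ + ⌊2055/10⌋ + ⌊2055/15⌋ − ⌊2055/30⌋ = 548.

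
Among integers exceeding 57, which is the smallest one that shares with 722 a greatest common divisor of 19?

95

722 = 19·38. Any x with gcd(x, 722) = 19 is a multiple of 19, say 19s, with s coprime to 38.
Need s > 57/19, so s ≥ 4. First s ≥ 4 with gcd(s, 38) = 1 is s = 5. Thus x = 19·5 = 95.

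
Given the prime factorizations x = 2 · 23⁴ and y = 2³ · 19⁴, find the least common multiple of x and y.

max exponent per prime: 2³ · 19⁴ · 23⁴ = 291753271688

291753271688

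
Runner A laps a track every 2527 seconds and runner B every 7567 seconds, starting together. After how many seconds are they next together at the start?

2731687

gcd first: 7567 = 2·2527 + 2513; 2527 = 1·2513 + 14; 2513 = 179·14 + 7; 14 = 2·7 + 0 → gcd = 7
lcm = 2527·7567/gcd = 19121809/7 = 2731687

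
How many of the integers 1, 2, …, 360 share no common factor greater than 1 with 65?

266

Prime factors of 65: 5, 13. Count integers ≤ 360 divisible by none of them.
By inclusion–exclusion: 360 − ⌊360/5⌋ − ⌊360/13⌋ + ⌊360/65⌋ = 266.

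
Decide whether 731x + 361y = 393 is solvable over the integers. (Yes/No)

gcd(731, 361): 731 = 2·361 + 9; 361 = 40·9 + 1; 9 = 9·1 + 0 → 1
1 divides 393, so a solution exists.

Yes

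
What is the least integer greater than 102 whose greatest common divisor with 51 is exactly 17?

Multiples of 17 above 102: 17·7, 17·8, … . Need the cofactor coprime to 51/17 = 3.
Checking s = 7, 8, … the first with gcd(s, 3) = 1 is s = 7, giving 119.

119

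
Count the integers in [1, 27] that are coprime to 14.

14 = 2·7. Inclusion–exclusion on these primes:
27 − ⌊27/2⌋ − ⌊27/7⌋ + ⌊27/14⌋ = 12

12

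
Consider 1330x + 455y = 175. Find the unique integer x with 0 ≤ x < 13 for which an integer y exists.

8

Reduce mod 455: 1330x ≡ 175 (mod 455). With g = gcd(1330, 455) = 35 dividing 175, divide through: 38x ≡ 5 (mod 13).
Since gcd(38, 13) = 1, x ≡ 5·(38)⁻¹ ≡ 8 (mod 13). Smallest non-negative: 8.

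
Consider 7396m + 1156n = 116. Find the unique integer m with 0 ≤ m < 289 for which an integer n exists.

48

Reduce mod 1156: 7396m ≡ 116 (mod 1156). With g = gcd(7396, 1156) = 4 dividing 116, divide through: 1849m ≡ 29 (mod 289).
Since gcd(1849, 289) = 1, m ≡ 29·(1849)⁻¹ ≡ 48 (mod 289). Smallest non-negative: 48.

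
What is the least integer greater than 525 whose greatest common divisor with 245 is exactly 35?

gcd(m, 245) = 35 forces 35 | m; write m = 35s. Then gcd(35s, 35·7) = 35·gcd(s, 7), so need gcd(s, 7) = 1.
35s > 525 gives s ≥ 16. The least s ≥ 16 coprime to 7 is 16, so m = 35·16 = 560.

560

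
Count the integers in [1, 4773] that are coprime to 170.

1798

170 = 2·5·17. Inclusion–exclusion on these primes:
4773 − ⌊4773/2⌋ − ⌊4773/5⌋ − ⌊4773/17⌋ + ⌊4773/10⌋ + ⌊4773/34⌋ + ⌊4773/85⌋ − ⌊4773/170⌋ = 1798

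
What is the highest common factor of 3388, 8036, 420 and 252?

28

3388 = 2² · 7 · 11²; 8036 = 2² · 7² · 41; 420 = 2² · 3 · 5 · 7; 252 = 2² · 3² · 7
gcd takes min exponent of each prime: 2² · 7 = 28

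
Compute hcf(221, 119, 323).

17

221 = 13 · 17; 119 = 7 · 17; 323 = 17 · 19
gcd takes min exponent of each prime: 17 = 17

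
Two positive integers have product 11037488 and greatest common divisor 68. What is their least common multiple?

gcd·lcm = product, so lcm = 11037488/68 = 162316.

162316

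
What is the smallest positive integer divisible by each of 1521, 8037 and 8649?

1305281133

1521 = 3² · 13²; 8037 = 3² · 19 · 47; 8649 = 3² · 31²
lcm takes max exponent of each prime: 3² · 13² · 19 · 31² · 47 = 1305281133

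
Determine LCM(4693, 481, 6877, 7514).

4693 = 13 · 19²; 481 = 13 · 37; 6877 = 13 · 23²; 7514 = 2 · 13 · 17²
lcm takes max exponent of each prime: 2 · 13 · 17² · 19² · 23² · 37 = 53092819442

53092819442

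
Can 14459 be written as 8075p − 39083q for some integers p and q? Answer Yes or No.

No

By Bézout, 8075p − 39083q = 14459 has integer solutions iff gcd(8075, 39083) | 14459.
Euclid: 39083 = 4·8075 + 6783; 8075 = 1·6783 + 1292; 6783 = 5·1292 + 323; 1292 = 4·323 + 0. gcd = 323; 14459 mod 323 = 247. No.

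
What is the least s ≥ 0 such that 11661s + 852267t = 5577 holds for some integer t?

Euclid: 852267 = 73·11661 + 1014; 11661 = 11·1014 + 507; 1014 = 2·507 + 0 → gcd = 507; 5577 = 507·11.
Back-substitution yields 11661·(804) + 852267·(-11) = 507, so one solution is s = 804·11 = 8844, t = -11·11 = -121.
Solutions in s differ by 852267/507 = 1681; the one in [0, 1681) is 8844 mod 1681 = 439.

439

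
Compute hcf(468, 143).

13

Euclid: 468 = 3·143 + 39; 143 = 3·39 + 26; 39 = 1·26 + 13; 26 = 2·13 + 0. Last nonzero remainder: 13.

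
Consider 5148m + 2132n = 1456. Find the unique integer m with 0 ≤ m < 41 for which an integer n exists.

gcd(5148, 2132) = 52 (Euclid: 5148 = 2·2132 + 884; 2132 = 2·884 + 364; 884 = 2·364 + 156; 364 = 2·156 + 52; 156 = 3·52 + 0), and 52 | 1456.
Extended Euclid: 5148·(-12) + 2132·(29) = 52. Scale by 28: m₀ = -336.
General solution m = m₀ + 41t; reducing mod 41 gives m = 33 (and n = -79).

33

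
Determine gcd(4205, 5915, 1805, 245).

gcd(4205, 5915): 5915 = 1·4205 + 1710; 4205 = 2·1710 + 785; 1710 = 2·785 + 140; 785 = 5·140 + 85; 140 = 1·85 + 55; 85 = 1·55 + 30; 55 = 1·30 + 25; 30 = 1·25 + 5; 25 = 5·5 + 0 → 5
gcd(5, 1805): 1805 = 361·5 + 0 → 5
gcd(5, 245): 245 = 49·5 + 0 → 5

5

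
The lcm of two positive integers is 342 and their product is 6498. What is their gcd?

From gcd × lcm = mn: gcd = 6498 / 342 = 19.

19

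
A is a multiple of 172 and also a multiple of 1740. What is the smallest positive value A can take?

172 = 2² · 43; 1740 = 2² · 3 · 5 · 29
max exponents: 2² · 3 · 5 · 29 · 43 = 74820

74820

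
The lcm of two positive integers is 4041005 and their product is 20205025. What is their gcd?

5

gcd·lcm = product, so gcd = 20205025/4041005 = 5.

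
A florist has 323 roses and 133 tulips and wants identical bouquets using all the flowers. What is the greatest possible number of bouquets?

19

323 = 17 · 19
133 = 7 · 19
Common: 19 = 19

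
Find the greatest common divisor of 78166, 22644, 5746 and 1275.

17

gcd(78166, 22644): 78166 = 3·22644 + 10234; 22644 = 2·10234 + 2176; 10234 = 4·2176 + 1530; 2176 = 1·1530 + 646; 1530 = 2·646 + 238; 646 = 2·238 + 170; 238 = 1·170 + 68; 170 = 2·68 + 34; 68 = 2·34 + 0 → 34
gcd(34, 5746): 5746 = 169·34 + 0 → 34
gcd(34, 1275): 1275 = 37·34 + 17; 34 = 2·17 + 0 → 17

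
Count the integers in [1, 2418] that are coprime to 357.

Prime factors of 357: 3, 7, 17. Count integers ≤ 2418 divisible by none of them.
By inclusion–exclusion: 2418 − ⌊2418/3⌋ − ⌊2418/7⌋ − ⌊2418/17⌋ + ⌊2418/21⌋ + ⌊2418/51⌋ + ⌊2418/119⌋ − ⌊2418/357⌋ = 1301.

1301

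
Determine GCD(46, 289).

1

Euclid: 289 = 6·46 + 13; 46 = 3·13 + 7; 13 = 1·7 + 6; 7 = 1·6 + 1; 6 = 6·1 + 0. Last nonzero remainder: 1.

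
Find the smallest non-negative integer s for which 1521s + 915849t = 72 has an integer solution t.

4215

Euclid: 915849 = 602·1521 + 207; 1521 = 7·207 + 72; 207 = 2·72 + 63; 72 = 1·63 + 9; 63 = 7·9 + 0 → gcd = 9; 72 = 9·8.
Back-substitution yields 1521·(13247) + 915849·(-22) = 9, so one solution is s = 13247·8 = 105976, t = -22·8 = -176.
Solutions in s differ by 915849/9 = 101761; the one in [0, 101761) is 105976 mod 101761 = 4215.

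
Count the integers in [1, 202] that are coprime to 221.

176

Prime factors of 221: 13, 17. Count integers ≤ 202 divisible by none of them.
By inclusion–exclusion: 202 − ⌊202/13⌋ − ⌊202/17⌋ + ⌊202/221⌋ = 176.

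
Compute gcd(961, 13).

1

Euclid: 961 = 73·13 + 12; 13 = 1·12 + 1; 12 = 12·1 + 0. Last nonzero remainder: 1.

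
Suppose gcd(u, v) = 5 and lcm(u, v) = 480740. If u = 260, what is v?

9245

Using uv = gcd(u,v)·lcm(u,v) = 5·480740 = 2403700, we get v = 2403700/260 = 9245.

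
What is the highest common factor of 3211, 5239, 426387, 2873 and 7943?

169

3211 = 13² · 19; 5239 = 13² · 31; 426387 = 3 · 13² · 29²; 2873 = 13² · 17; 7943 = 13² · 47
gcd takes min exponent of each prime: 13² = 169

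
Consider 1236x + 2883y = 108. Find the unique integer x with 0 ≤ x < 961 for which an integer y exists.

252

gcd(1236, 2883) = 3 (Euclid: 2883 = 2·1236 + 411; 1236 = 3·411 + 3; 411 = 137·3 + 0), and 3 | 108.
Extended Euclid: 1236·(7) + 2883·(-3) = 3. Scale by 36: x₀ = 252.
General solution x = x₀ + 961t; reducing mod 961 gives x = 252 (and y = -108).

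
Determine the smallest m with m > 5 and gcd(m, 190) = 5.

15

Multiples of 5 above 5: 5·2, 5·3, … . Need the cofactor coprime to 190/5 = 38.
Checking s = 2, 3, … the first with gcd(s, 38) = 1 is s = 3, giving 15.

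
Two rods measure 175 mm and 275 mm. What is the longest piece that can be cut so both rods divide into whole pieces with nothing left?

25

175 = 5² · 7
275 = 5² · 11
Common: 5² = 25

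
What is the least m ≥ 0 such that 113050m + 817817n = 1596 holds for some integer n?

4789

gcd(113050, 817817) = 133 (Euclid: 817817 = 7·113050 + 26467; 113050 = 4·26467 + 7182; 26467 = 3·7182 + 4921; 7182 = 1·4921 + 2261; 4921 = 2·2261 + 399; 2261 = 5·399 + 266; 399 = 1·266 + 133; 266 = 2·133 + 0), and 133 | 1596.
Extended Euclid: 113050·(-2163) + 817817·(299) = 133. Scale by 12: m₀ = -25956.
General solution m = m₀ + 6149t; reducing mod 6149 gives m = 4789 (and n = -662).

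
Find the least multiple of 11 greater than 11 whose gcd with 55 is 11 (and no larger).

55 = 11·5. Any k with gcd(k, 55) = 11 is a multiple of 11, say 11s, with s coprime to 5.
Need s > 11/11, so s ≥ 2. First s ≥ 2 with gcd(s, 5) = 1 is s = 2. Thus k = 11·2 = 22.

22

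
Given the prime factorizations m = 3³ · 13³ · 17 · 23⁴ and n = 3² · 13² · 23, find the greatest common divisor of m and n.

34983

min exponent per shared prime: 3² · 13² · 23 = 34983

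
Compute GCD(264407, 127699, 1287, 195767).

143

264407 = 11 · 13 · 43²; 127699 = 11 · 13 · 19 · 47; 1287 = 3² · 11 · 13; 195767 = 11 · 13 · 37²
gcd takes min exponent of each prime: 11 · 13 = 143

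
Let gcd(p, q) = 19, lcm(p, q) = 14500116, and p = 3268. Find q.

Using pq = gcd(p,q)·lcm(p,q) = 19·14500116 = 275502204, we get q = 275502204/3268 = 84303.

84303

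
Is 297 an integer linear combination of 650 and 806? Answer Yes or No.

By Bézout, 650x − 806y = 297 has integer solutions iff gcd(650, 806) | 297.
Euclid: 806 = 1·650 + 156; 650 = 4·156 + 26; 156 = 6·26 + 0. gcd = 26; 297 mod 26 = 11. No.

No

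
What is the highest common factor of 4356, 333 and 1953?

4356 = 2² · 3² · 11²; 333 = 3² · 37; 1953 = 3² · 7 · 31
gcd takes min exponent of each prime: 3² = 9

9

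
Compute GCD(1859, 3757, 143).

13

gcd(1859, 3757): 3757 = 2·1859 + 39; 1859 = 47·39 + 26; 39 = 1·26 + 13; 26 = 2·13 + 0 → 13
gcd(13, 143): 143 = 11·13 + 0 → 13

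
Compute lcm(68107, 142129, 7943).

68107 = 13³ · 31; 142129 = 13² · 29²; 7943 = 13² · 47
lcm takes max exponent of each prime: 13³ · 29² · 31 · 47 = 2692065389

2692065389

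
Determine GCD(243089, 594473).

121

Euclid: 594473 = 2·243089 + 108295; 243089 = 2·108295 + 26499; 108295 = 4·26499 + 2299; 26499 = 11·2299 + 1210; 2299 = 1·1210 + 1089; 1210 = 1·1089 + 121; 1089 = 9·121 + 0. Last nonzero remainder: 121.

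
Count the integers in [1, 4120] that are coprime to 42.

42 = 2·3·7. Inclusion–exclusion on these primes:
4120 − ⌊4120/2⌋ − ⌊4120/3⌋ − ⌊4120/7⌋ + ⌊4120/6⌋ + ⌊4120/14⌋ + ⌊4120/21⌋ − ⌊4120/42⌋ = 1177

1177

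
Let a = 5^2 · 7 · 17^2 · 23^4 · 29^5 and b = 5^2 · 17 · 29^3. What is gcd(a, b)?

10365325

min exponent per shared prime: 5^2 · 17 · 29^3 = 10365325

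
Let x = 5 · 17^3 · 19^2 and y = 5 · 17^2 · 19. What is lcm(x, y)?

8867965

max exponent per prime: 5 · 17^3 · 19^2 = 8867965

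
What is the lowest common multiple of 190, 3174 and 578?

87142170

lcm(190, 3174) = 190·3174/gcd = 603060/2 = 301530
lcm(301530, 578) = 301530·578/gcd = 174284340/2 = 87142170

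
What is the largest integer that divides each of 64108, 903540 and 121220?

64108 = 2² · 11 · 31 · 47; 903540 = 2² · 3 · 5 · 11 · 37²; 121220 = 2² · 5 · 11 · 19 · 29
gcd takes min exponent of each prime: 2² · 11 = 44

44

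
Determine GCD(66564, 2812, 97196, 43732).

4

gcd(66564, 2812): 66564 = 23·2812 + 1888; 2812 = 1·1888 + 924; 1888 = 2·924 + 40; 924 = 23·40 + 4; 40 = 10·4 + 0 → 4
gcd(4, 97196): 97196 = 24299·4 + 0 → 4
gcd(4, 43732): 43732 = 10933·4 + 0 → 4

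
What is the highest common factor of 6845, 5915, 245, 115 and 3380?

5

6845 = 5 · 37²; 5915 = 5 · 7 · 13²; 245 = 5 · 7²; 115 = 5 · 23; 3380 = 2² · 5 · 13²
gcd takes min exponent of each prime: 5 = 5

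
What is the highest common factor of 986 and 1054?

986 = 2 · 17 · 29
1054 = 2 · 17 · 31
Common: 2 · 17 = 34

34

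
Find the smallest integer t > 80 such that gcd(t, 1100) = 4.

1100 = 4·275. Any t with gcd(t, 1100) = 4 is a multiple of 4, say 4s, with s coprime to 275.
Need s > 80/4, so s ≥ 21. First s ≥ 21 with gcd(s, 275) = 1 is s = 21. Thus t = 4·21 = 84.

84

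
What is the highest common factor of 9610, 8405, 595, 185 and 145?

gcd(9610, 8405): 9610 = 1·8405 + 1205; 8405 = 6·1205 + 1175; 1205 = 1·1175 + 30; 1175 = 39·30 + 5; 30 = 6·5 + 0 → 5
gcd(5, 595): 595 = 119·5 + 0 → 5
gcd(5, 185): 185 = 37·5 + 0 → 5
gcd(5, 145): 145 = 29·5 + 0 → 5

5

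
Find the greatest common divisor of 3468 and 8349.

Euclid: 8349 = 2·3468 + 1413; 3468 = 2·1413 + 642; 1413 = 2·642 + 129; 642 = 4·129 + 126; 129 = 1·126 + 3; 126 = 42·3 + 0. Last nonzero remainder: 3.

3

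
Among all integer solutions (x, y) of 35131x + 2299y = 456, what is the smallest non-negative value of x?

Reduce mod 2299: 35131x ≡ 456 (mod 2299). With g = gcd(35131, 2299) = 19 dividing 456, divide through: 1849x ≡ 24 (mod 121).
Since gcd(1849, 121) = 1, x ≡ 24·(1849)⁻¹ ≡ 79 (mod 121). Smallest non-negative: 79.

79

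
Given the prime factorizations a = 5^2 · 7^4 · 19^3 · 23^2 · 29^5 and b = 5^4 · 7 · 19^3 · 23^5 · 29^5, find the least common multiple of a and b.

1358820686357055198195625

max exponent per prime: 5^4 · 7^4 · 19^3 · 23^5 · 29^5 = 1358820686357055198195625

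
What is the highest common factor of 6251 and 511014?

7

Euclid: 511014 = 81·6251 + 4683; 6251 = 1·4683 + 1568; 4683 = 2·1568 + 1547; 1568 = 1·1547 + 21; 1547 = 73·21 + 14; 21 = 1·14 + 7; 14 = 2·7 + 0. Last nonzero remainder: 7.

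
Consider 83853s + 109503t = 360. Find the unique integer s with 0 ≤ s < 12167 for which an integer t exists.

gcd(83853, 109503) = 9 (Euclid: 109503 = 1·83853 + 25650; 83853 = 3·25650 + 6903; 25650 = 3·6903 + 4941; 6903 = 1·4941 + 1962; 4941 = 2·1962 + 1017; 1962 = 1·1017 + 945; 1017 = 1·945 + 72; 945 = 13·72 + 9; 72 = 8·9 + 0), and 9 | 360.
Extended Euclid: 83853·(1507) + 109503·(-1154) = 9. Scale by 40: s₀ = 60280.
General solution s = s₀ + 12167k; reducing mod 12167 gives s = 11612 (and t = -8892).

11612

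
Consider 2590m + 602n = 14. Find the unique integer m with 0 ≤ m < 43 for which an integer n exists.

Euclid: 2590 = 4·602 + 182; 602 = 3·182 + 56; 182 = 3·56 + 14; 56 = 4·14 + 0 → gcd = 14; 14 = 14·1.
Back-substitution yields 2590·(10) + 602·(-43) = 14, so one solution is m = 10·1 = 10, n = -43·1 = -43.
Solutions in m differ by 602/14 = 43; the one in [0, 43) is 10 mod 43 = 10.

10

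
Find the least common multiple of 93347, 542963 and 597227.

290138251643

93347 = 17³ · 19; 542963 = 17 · 19 · 41²; 597227 = 17 · 19 · 43²
lcm takes max exponent of each prime: 17³ · 19 · 41² · 43² = 290138251643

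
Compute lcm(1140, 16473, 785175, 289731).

271391027700

lcm(1140, 16473) = 1140·16473/gcd = 18779220/57 = 329460
lcm(329460, 785175) = 329460·785175/gcd = 258683755500/285 = 907662300
lcm(907662300, 289731) = 907662300·289731/gcd = 262977905841300/969 = 271391027700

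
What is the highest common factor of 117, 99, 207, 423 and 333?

117 = 3² · 13; 99 = 3² · 11; 207 = 3² · 23; 423 = 3² · 47; 333 = 3² · 37
gcd takes min exponent of each prime: 3² = 9

9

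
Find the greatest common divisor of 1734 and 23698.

578

1734 = 2 · 3 · 17²
23698 = 2 · 17² · 41
Common: 2 · 17² = 578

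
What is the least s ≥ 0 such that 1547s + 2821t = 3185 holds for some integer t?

13

gcd(1547, 2821) = 91 (Euclid: 2821 = 1·1547 + 1274; 1547 = 1·1274 + 273; 1274 = 4·273 + 182; 273 = 1·182 + 91; 182 = 2·91 + 0), and 91 | 3185.
Extended Euclid: 1547·(11) + 2821·(-6) = 91. Scale by 35: s₀ = 385.
General solution s = s₀ + 31k; reducing mod 31 gives s = 13 (and t = -6).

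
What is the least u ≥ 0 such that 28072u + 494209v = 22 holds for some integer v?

476780

Euclid: 494209 = 17·28072 + 16985; 28072 = 1·16985 + 11087; 16985 = 1·11087 + 5898; 11087 = 1·5898 + 5189; 5898 = 1·5189 + 709; 5189 = 7·709 + 226; 709 = 3·226 + 31; 226 = 7·31 + 9; 31 = 3·9 + 4; 9 = 2·4 + 1; 4 = 4·1 + 0 → gcd = 1; 22 = 1·22.
Back-substitution yields 28072·(111528) + 494209·(-6335) = 1, so one solution is u = 111528·22 = 2453616, v = -6335·22 = -139370.
Solutions in u differ by 494209/1 = 494209; the one in [0, 494209) is 2453616 mod 494209 = 476780.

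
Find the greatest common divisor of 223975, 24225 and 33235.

85

gcd(223975, 24225): 223975 = 9·24225 + 5950; 24225 = 4·5950 + 425; 5950 = 14·425 + 0 → 425
gcd(425, 33235): 33235 = 78·425 + 85; 425 = 5·85 + 0 → 85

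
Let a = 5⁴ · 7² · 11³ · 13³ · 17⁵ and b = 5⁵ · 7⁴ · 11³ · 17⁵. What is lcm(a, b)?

max exponent per prime: 5⁵ · 7⁴ · 11³ · 13³ · 17⁵ = 31152643199799996875

31152643199799996875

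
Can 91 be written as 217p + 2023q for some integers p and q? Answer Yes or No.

Yes

gcd(217, 2023): 2023 = 9·217 + 70; 217 = 3·70 + 7; 70 = 10·7 + 0 → 7
7 divides 91, so a solution exists.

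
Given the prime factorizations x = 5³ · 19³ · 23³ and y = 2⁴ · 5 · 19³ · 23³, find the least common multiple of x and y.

166906906000

max exponent per prime: 2⁴ · 5³ · 19³ · 23³ = 166906906000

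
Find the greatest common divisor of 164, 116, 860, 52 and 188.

4

gcd(164, 116): 164 = 1·116 + 48; 116 = 2·48 + 20; 48 = 2·20 + 8; 20 = 2·8 + 4; 8 = 2·4 + 0 → 4
gcd(4, 860): 860 = 215·4 + 0 → 4
gcd(4, 52): 52 = 13·4 + 0 → 4
gcd(4, 188): 188 = 47·4 + 0 → 4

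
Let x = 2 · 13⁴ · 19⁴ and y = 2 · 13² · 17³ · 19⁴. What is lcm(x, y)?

36573335743906

max exponent per prime: 2 · 13⁴ · 17³ · 19⁴ = 36573335743906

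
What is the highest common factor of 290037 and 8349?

Euclid: 290037 = 34·8349 + 6171; 8349 = 1·6171 + 2178; 6171 = 2·2178 + 1815; 2178 = 1·1815 + 363; 1815 = 5·363 + 0. Last nonzero remainder: 363.

363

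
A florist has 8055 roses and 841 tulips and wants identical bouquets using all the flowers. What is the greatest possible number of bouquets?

Euclid: 8055 = 9·841 + 486; 841 = 1·486 + 355; 486 = 1·355 + 131; 355 = 2·131 + 93; 131 = 1·93 + 38; 93 = 2·38 + 17; 38 = 2·17 + 4; 17 = 4·4 + 1; 4 = 4·1 + 0. Last nonzero remainder: 1.

1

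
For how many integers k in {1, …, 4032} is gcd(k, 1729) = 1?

3022

1729 = 7·13·19. Inclusion–exclusion on these primes:
4032 − ⌊4032/7⌋ − ⌊4032/13⌋ − ⌊4032/19⌋ + ⌊4032/91⌋ + ⌊4032/133⌋ + ⌊4032/247⌋ − ⌊4032/1729⌋ = 3022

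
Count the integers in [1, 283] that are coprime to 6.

Prime factors of 6: 2, 3. Count integers ≤ 283 divisible by none of them.
By inclusion–exclusion: 283 − ⌊283/2⌋ − ⌊283/3⌋ + ⌊283/6⌋ = 95.

95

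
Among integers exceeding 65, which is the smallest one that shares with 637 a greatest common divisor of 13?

gcd(m, 637) = 13 forces 13 | m; write m = 13s. Then gcd(13s, 13·49) = 13·gcd(s, 49), so need gcd(s, 49) = 1.
13s > 65 gives s ≥ 6. The least s ≥ 6 coprime to 49 is 6, so m = 13·6 = 78.

78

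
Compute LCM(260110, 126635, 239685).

lcm(260110, 126635) = 260110·126635/gcd = 32939029850/95 = 346726630
lcm(346726630, 239685) = 346726630·239685/gcd = 83105172311550/95 = 874791287490

874791287490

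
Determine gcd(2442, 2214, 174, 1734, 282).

6

2442 = 2 · 3 · 11 · 37; 2214 = 2 · 3³ · 41; 174 = 2 · 3 · 29; 1734 = 2 · 3 · 17²; 282 = 2 · 3 · 47
gcd takes min exponent of each prime: 2 · 3 = 6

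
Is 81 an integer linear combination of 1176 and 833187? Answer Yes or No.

gcd(1176, 833187): 833187 = 708·1176 + 579; 1176 = 2·579 + 18; 579 = 32·18 + 3; 18 = 6·3 + 0 → 3
3 divides 81, so a solution exists.

Yes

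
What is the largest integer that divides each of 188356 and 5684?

Euclid: 188356 = 33·5684 + 784; 5684 = 7·784 + 196; 784 = 4·196 + 0. Last nonzero remainder: 196.

196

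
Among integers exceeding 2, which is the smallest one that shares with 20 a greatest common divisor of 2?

6

gcd(m, 20) = 2 forces 2 | m; write m = 2s. Then gcd(2s, 2·10) = 2·gcd(s, 10), so need gcd(s, 10) = 1.
2s > 2 gives s ≥ 2. The least s ≥ 2 coprime to 10 is 3, so m = 2·3 = 6.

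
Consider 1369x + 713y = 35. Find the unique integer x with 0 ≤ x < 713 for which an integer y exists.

162

gcd(1369, 713) = 1 (Euclid: 1369 = 1·713 + 656; 713 = 1·656 + 57; 656 = 11·57 + 29; 57 = 1·29 + 28; 29 = 1·28 + 1; 28 = 28·1 + 0), and 1 | 35.
Extended Euclid: 1369·(25) + 713·(-48) = 1. Scale by 35: x₀ = 875.
General solution x = x₀ + 713t; reducing mod 713 gives x = 162 (and y = -311).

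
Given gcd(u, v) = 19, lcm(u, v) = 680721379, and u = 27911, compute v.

u·v = gcd·lcm = 19·680721379 = 12933706201, so v = 12933706201/27911 = 463391.

463391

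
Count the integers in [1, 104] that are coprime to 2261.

Prime factors of 2261: 7, 17, 19. Count integers ≤ 104 divisible by none of them.
By inclusion–exclusion: 104 − ⌊104/7⌋ − ⌊104/17⌋ − ⌊104/19⌋ + ⌊104/119⌋ + ⌊104/133⌋ + ⌊104/323⌋ − ⌊104/2261⌋ = 79.

79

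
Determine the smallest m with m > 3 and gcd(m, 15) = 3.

15 = 3·5. Any m with gcd(m, 15) = 3 is a multiple of 3, say 3s, with s coprime to 5.
Need s > 3/3, so s ≥ 2. First s ≥ 2 with gcd(s, 5) = 1 is s = 2. Thus m = 3·2 = 6.

6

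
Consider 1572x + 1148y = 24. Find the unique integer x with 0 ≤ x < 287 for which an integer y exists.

gcd(1572, 1148) = 4 (Euclid: 1572 = 1·1148 + 424; 1148 = 2·424 + 300; 424 = 1·300 + 124; 300 = 2·124 + 52; 124 = 2·52 + 20; 52 = 2·20 + 12; 20 = 1·12 + 8; 12 = 1·8 + 4; 8 = 2·4 + 0), and 4 | 24.
Extended Euclid: 1572·(-111) + 1148·(152) = 4. Scale by 6: x₀ = -666.
General solution x = x₀ + 287t; reducing mod 287 gives x = 195 (and y = -267).

195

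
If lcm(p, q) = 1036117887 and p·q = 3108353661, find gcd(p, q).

3

From gcd × lcm = pq: gcd = 3108353661 / 1036117887 = 3.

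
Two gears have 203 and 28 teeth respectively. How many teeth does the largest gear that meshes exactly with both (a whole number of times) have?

203 = 7 · 29
28 = 2² · 7
Common: 7 = 7

7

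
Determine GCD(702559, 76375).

13

Euclid: 702559 = 9·76375 + 15184; 76375 = 5·15184 + 455; 15184 = 33·455 + 169; 455 = 2·169 + 117; 169 = 1·117 + 52; 117 = 2·52 + 13; 52 = 4·13 + 0. Last nonzero remainder: 13.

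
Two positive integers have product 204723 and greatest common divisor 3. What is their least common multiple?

68241

For any two positive integers, gcd × lcm equals their product. Hence lcm = 204723 / 3 = 68241.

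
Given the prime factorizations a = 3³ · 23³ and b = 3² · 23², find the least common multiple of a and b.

328509

max exponent per prime: 3³ · 23³ = 328509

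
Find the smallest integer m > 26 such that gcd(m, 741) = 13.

Multiples of 13 above 26: 13·3, 13·4, … . Need the cofactor coprime to 741/13 = 57.
Checking s = 3, 4, … the first with gcd(s, 57) = 1 is s = 4, giving 52.

52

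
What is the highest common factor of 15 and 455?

5

15 = 3 · 5
455 = 5 · 7 · 13
Common: 5 = 5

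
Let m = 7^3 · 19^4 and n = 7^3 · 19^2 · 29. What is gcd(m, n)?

min exponent per shared prime: 7^3 · 19^2 = 123823

123823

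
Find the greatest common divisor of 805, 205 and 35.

805 = 5 · 7 · 23; 205 = 5 · 41; 35 = 5 · 7
gcd takes min exponent of each prime: 5 = 5

5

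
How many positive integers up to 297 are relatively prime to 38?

38 = 2·19. Inclusion–exclusion on these primes:
297 − ⌊297/2⌋ − ⌊297/19⌋ + ⌊297/38⌋ = 141

141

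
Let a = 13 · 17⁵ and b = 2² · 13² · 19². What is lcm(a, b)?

max exponent per prime: 2² · 13² · 17⁵ · 19² = 346496222852

346496222852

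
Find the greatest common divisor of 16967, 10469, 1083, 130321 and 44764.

361

gcd(16967, 10469): 16967 = 1·10469 + 6498; 10469 = 1·6498 + 3971; 6498 = 1·3971 + 2527; 3971 = 1·2527 + 1444; 2527 = 1·1444 + 1083; 1444 = 1·1083 + 361; 1083 = 3·361 + 0 → 361
gcd(361, 1083): 1083 = 3·361 + 0 → 361
gcd(361, 130321): 130321 = 361·361 + 0 → 361
gcd(361, 44764): 44764 = 124·361 + 0 → 361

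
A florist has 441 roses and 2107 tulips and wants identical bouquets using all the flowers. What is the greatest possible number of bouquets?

441 = 3² · 7²
2107 = 7² · 43
Common: 7² = 49

49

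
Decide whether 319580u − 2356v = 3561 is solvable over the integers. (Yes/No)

By Bézout, 319580u − 2356v = 3561 has integer solutions iff gcd(319580, 2356) | 3561.
Euclid: 319580 = 135·2356 + 1520; 2356 = 1·1520 + 836; 1520 = 1·836 + 684; 836 = 1·684 + 152; 684 = 4·152 + 76; 152 = 2·76 + 0. gcd = 76; 3561 mod 76 = 65. No.

No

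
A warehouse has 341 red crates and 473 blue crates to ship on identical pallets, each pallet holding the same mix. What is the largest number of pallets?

341 = 11 · 31
473 = 11 · 43
Common: 11 = 11

11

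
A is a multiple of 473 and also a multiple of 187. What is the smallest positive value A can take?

473 = 11 · 43; 187 = 11 · 17
max exponents: 11 · 17 · 43 = 8041

8041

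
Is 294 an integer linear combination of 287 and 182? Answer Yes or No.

By Bézout, 287p − 182q = 294 has integer solutions iff gcd(287, 182) | 294.
Euclid: 287 = 1·182 + 105; 182 = 1·105 + 77; 105 = 1·77 + 28; 77 = 2·28 + 21; 28 = 1·21 + 7; 21 = 3·7 + 0. gcd = 7; 294 mod 7 = 0. Yes.

Yes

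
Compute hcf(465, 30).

465 = 3 · 5 · 31
30 = 2 · 3 · 5
Common: 3 · 5 = 15

15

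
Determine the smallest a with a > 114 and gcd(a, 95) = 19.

95 = 19·5. Any a with gcd(a, 95) = 19 is a multiple of 19, say 19s, with s coprime to 5.
Need s > 114/19, so s ≥ 7. First s ≥ 7 with gcd(s, 5) = 1 is s = 7. Thus a = 19·7 = 133.

133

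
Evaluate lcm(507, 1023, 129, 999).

507 = 3 · 13²; 1023 = 3 · 11 · 31; 129 = 3 · 43; 999 = 3³ · 37
lcm takes max exponent of each prime: 3³ · 11 · 13² · 31 · 37 · 43 = 2475568953

2475568953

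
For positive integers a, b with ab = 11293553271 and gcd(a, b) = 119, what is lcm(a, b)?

Since gcd(a,b)·lcm(a,b) = ab, lcm = 11293553271/119 = 94903809.

94903809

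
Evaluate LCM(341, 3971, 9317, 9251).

lcm(341, 3971) = 341·3971/gcd = 1354111/11 = 123101
lcm(123101, 9317) = 123101·9317/gcd = 1146932017/11 = 104266547
lcm(104266547, 9251) = 104266547·9251/gcd = 964569826297/11 = 87688166027

87688166027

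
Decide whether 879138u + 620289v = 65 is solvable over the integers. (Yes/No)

No

gcd(879138, 620289): 879138 = 1·620289 + 258849; 620289 = 2·258849 + 102591; 258849 = 2·102591 + 53667; 102591 = 1·53667 + 48924; 53667 = 1·48924 + 4743; 48924 = 10·4743 + 1494; 4743 = 3·1494 + 261; 1494 = 5·261 + 189; 261 = 1·189 + 72; 189 = 2·72 + 45; 72 = 1·45 + 27; 45 = 1·27 + 18; 27 = 1·18 + 9; 18 = 2·9 + 0 → 9
9 does not divide 65, so a solution does not exist.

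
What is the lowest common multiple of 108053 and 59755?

339826685

gcd first: 108053 = 1·59755 + 48298; 59755 = 1·48298 + 11457; 48298 = 4·11457 + 2470; 11457 = 4·2470 + 1577; 2470 = 1·1577 + 893; 1577 = 1·893 + 684; 893 = 1·684 + 209; 684 = 3·209 + 57; 209 = 3·57 + 38; 57 = 1·38 + 19; 38 = 2·19 + 0 → gcd = 19
lcm = 108053·59755/gcd = 6456707015/19 = 339826685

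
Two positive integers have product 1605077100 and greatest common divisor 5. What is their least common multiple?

Since gcd(u,v)·lcm(u,v) = uv, lcm = 1605077100/5 = 321015420.

321015420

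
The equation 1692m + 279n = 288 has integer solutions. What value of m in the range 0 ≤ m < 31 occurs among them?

gcd(1692, 279) = 9 (Euclid: 1692 = 6·279 + 18; 279 = 15·18 + 9; 18 = 2·9 + 0), and 9 | 288.
Extended Euclid: 1692·(-15) + 279·(91) = 9. Scale by 32: m₀ = -480.
General solution m = m₀ + 31t; reducing mod 31 gives m = 16 (and n = -96).

16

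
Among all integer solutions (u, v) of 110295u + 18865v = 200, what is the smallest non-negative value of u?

1616

gcd(110295, 18865) = 5 (Euclid: 110295 = 5·18865 + 15970; 18865 = 1·15970 + 2895; 15970 = 5·2895 + 1495; 2895 = 1·1495 + 1400; 1495 = 1·1400 + 95; 1400 = 14·95 + 70; 95 = 1·70 + 25; 70 = 2·25 + 20; 25 = 1·20 + 5; 20 = 4·5 + 0), and 5 | 200.
Extended Euclid: 110295·(795) + 18865·(-4648) = 5. Scale by 40: u₀ = 31800.
General solution u = u₀ + 3773t; reducing mod 3773 gives u = 1616 (and v = -9448).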